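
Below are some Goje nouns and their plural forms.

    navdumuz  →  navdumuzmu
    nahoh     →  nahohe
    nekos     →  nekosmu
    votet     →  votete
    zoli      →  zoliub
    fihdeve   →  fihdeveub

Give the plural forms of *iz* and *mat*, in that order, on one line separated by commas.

The suffix is conditioned by the final sound: -mu when the stem ends in a sibilant (*navdumuz*, *nekos*); -e when the stem ends in a non-sibilant consonant (*nahoh*, *votet*); -ub when the stem ends in a vowel (*zoli*, *fihdeve*).
*iz*: final sound = /z/, a sibilant → -mu → *izmu*.
The final sound of *mat* is /t/, which is a non-sibilant consonant, so the suffix is -e, giving *mate*.

izmu, mate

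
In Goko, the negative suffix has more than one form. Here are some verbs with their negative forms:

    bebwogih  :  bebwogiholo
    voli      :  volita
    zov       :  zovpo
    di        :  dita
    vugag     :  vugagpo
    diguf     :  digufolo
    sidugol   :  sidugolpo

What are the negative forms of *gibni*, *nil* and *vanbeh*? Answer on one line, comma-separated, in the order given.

The alternation tracks the final sound of the stem — -olo when the stem ends in a voiceless consonant (*bebwogih*, *diguf*); -po when the stem ends in a voiced consonant (*zov*, *vugag*, *sidugol*); -ta when the stem ends in a vowel (*voli*, *di*).
Since the final sound of *gibni* is /i/ (a vowel), it takes -ta, giving *gibnita*.
*nil* — final sound /l/ (a voiced consonant) → -po → *nilpo*.
*vanbeh*: final sound = /h/, a voiceless consonant → -olo → *vanbeholo*.

gibnita, nilpo, vanbeholo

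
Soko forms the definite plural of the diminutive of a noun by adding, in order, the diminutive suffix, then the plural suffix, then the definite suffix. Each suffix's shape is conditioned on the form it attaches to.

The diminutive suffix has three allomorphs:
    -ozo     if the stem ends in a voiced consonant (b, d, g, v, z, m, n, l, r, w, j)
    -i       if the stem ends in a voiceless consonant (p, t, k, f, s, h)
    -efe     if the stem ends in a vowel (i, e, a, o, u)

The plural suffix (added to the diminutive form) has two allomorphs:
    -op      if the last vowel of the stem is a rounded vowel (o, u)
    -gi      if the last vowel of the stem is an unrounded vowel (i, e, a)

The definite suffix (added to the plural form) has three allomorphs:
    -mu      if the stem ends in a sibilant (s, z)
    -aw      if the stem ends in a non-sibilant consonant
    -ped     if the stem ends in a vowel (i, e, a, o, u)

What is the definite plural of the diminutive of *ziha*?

zihaefegiped

Since the final sound of *ziha* is /a/ (a vowel), it takes -efe, giving *zihaefe*.
The diminutive form *zihaefe* — last vowel /e/ (an unrounded vowel) → -gi → *zihaefegi*.
Since the final sound of the plural form *zihaefegi* is /i/ (a vowel), it takes -ped, giving *zihaefegiped*.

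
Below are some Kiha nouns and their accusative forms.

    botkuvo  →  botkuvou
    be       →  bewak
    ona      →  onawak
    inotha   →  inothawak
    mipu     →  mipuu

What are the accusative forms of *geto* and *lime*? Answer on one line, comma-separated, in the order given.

The pattern is rounding harmony: -u when the last vowel of the stem is a rounded vowel (*botkuvo*, *mipu*); -wak when the last vowel of the stem is an unrounded vowel (*be*, *ona*, *inotha*).
*geto* — last vowel /o/ (a rounded vowel) → -u → *getou*.
*lime* — last vowel /e/ (an unrounded vowel) → -wak → *limewak*.

getou, limewak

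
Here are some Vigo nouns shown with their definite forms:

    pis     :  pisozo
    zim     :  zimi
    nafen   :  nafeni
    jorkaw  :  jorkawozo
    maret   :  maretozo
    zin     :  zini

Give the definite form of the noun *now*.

The alternation tracks the final consonant of the stem — -i when the stem ends in a nasal (*zim*, *nafen*, *zin*); -ozo when the stem ends in a non-nasal consonant (*pis*, *jorkaw*, *maret*).
*now* — final consonant /w/ (non-nasal) → -ozo → *nowozo*.

nowozo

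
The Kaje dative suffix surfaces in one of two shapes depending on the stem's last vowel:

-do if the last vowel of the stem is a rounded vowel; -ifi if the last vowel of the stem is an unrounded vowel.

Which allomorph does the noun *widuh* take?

Since the last vowel of *widuh* is /u/ (a rounded vowel), it takes -do.

-do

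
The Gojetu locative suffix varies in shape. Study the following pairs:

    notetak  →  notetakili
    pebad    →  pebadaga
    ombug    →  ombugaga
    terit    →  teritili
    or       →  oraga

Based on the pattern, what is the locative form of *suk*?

sukili

Looking at the final consonant of each stem: -ili when the stem ends in a voiceless consonant (*notetak*, *terit*); -aga when the stem ends in a voiced consonant (*pebad*, *ombug*, *or*).
Since the final consonant of *suk* is /k/ (voiceless), it takes -ili, giving *sukili*.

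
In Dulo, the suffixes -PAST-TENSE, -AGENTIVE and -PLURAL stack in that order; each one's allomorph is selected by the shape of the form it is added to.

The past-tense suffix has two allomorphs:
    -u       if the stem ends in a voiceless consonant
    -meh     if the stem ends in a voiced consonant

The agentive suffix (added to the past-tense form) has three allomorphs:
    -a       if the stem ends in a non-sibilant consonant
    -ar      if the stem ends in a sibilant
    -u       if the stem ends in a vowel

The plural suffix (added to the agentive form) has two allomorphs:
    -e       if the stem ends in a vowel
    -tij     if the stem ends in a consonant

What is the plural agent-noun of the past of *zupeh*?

zupehuue

*zupeh* — final consonant /h/ (voiceless) → -u → *zupehu*.
The past-tense form *zupehu* — final sound /u/ (a vowel) → -u → *zupehuu*.
The final sound of the agentive form *zupehuu* is /u/, which is a vowel, so the plural suffix is -e, giving *zupehuue*.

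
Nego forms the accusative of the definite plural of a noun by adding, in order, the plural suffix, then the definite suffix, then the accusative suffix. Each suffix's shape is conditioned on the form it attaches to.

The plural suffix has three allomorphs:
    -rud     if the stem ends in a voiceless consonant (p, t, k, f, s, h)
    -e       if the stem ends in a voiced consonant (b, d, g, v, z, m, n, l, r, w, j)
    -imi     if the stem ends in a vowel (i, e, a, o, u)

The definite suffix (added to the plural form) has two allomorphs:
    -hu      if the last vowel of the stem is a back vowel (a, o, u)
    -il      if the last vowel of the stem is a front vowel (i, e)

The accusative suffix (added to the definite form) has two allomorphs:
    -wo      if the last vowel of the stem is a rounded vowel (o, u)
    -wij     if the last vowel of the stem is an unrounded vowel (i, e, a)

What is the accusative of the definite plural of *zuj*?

zujeilwij

*zuj*: final sound = /j/, a voiced consonant → -e → *zuje*.
Since the last vowel of the plural form *zuje* is /e/ (a front vowel), it takes -il, giving *zujeil*.
The definite form *zujeil* — last vowel /i/ (an unrounded vowel) → -wij → *zujeilwij*.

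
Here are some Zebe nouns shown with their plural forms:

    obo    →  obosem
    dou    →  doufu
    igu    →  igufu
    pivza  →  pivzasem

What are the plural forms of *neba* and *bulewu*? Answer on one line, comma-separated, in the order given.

The alternation tracks the last vowel of the stem — -fu when the last vowel of the stem is a high vowel (*dou*, *igu*); -sem when the last vowel of the stem is a non-high vowel (*obo*, *pivza*).
The last vowel of *neba* is /a/, which is a non-high vowel, so the suffix is -sem, giving *nebasem*.
The last vowel of *bulewu* is /u/, which is a high vowel, so the suffix is -fu, giving *bulewufu*.

nebasem, bulewufu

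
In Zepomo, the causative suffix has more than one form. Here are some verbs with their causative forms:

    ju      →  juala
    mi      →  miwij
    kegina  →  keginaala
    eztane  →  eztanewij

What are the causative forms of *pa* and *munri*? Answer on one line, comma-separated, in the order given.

paala, munriwij

The alternation tracks the last vowel of the stem — -wij when the last vowel of the stem is a front vowel (*mi*, *eztane*); -ala when the last vowel of the stem is a back vowel (*ju*, *kegina*).
The last vowel of *pa* is /a/, which is a back vowel, so the suffix is -ala, giving *paala*.
*munri* — last vowel /i/ (a front vowel) → -wij → *munriwij*.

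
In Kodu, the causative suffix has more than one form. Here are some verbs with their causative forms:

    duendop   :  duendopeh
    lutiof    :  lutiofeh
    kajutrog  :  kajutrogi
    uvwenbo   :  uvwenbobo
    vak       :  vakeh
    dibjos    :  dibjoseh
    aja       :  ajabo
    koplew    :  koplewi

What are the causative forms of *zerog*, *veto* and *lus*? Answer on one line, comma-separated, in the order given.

The suffix is conditioned by the final sound: -eh when the stem ends in a voiceless consonant (*duendop*, *lutiof*, *vak*, *dibjos*); -i when the stem ends in a voiced consonant (*kajutrog*, *koplew*); -bo when the stem ends in a vowel (*uvwenbo*, *aja*).
Since the final sound of *zerog* is /g/ (a voiced consonant), it takes -i, giving *zerogi*.
Since the final sound of *veto* is /o/ (a vowel), it takes -bo, giving *vetobo*.
Since the final sound of *lus* is /s/ (a voiceless consonant), it takes -eh, giving *luseh*.

zerogi, vetobo, luseh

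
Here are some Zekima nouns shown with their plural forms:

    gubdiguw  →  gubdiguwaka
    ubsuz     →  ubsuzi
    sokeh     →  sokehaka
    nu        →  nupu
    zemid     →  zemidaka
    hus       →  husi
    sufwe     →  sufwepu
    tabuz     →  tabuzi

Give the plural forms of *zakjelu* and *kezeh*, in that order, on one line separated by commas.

zakjelupu, kezehaka

The suffix is conditioned by the final sound: -i when the stem ends in a sibilant (*ubsuz*, *hus*, *tabuz*); -aka when the stem ends in a non-sibilant consonant (*gubdiguw*, *sokeh*, *zemid*); -pu when the stem ends in a vowel (*nu*, *sufwe*).
*zakjelu*: final sound = /u/, a vowel → -pu → *zakjelupu*.
*kezeh*: final sound = /h/, a non-sibilant consonant → -aka → *kezehaka*.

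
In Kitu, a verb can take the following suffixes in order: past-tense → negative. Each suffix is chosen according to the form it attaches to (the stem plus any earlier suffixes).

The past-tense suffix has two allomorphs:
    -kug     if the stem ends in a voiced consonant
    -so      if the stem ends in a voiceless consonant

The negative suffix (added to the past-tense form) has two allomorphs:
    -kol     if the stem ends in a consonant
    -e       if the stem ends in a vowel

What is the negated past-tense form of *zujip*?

*zujip*: final consonant = /p/, voiceless → -so → *zujipso*.
Since the final sound of the past-tense form *zujipso* is /o/ (a vowel), it takes -e, giving *zujipsoe*.

zujipsoe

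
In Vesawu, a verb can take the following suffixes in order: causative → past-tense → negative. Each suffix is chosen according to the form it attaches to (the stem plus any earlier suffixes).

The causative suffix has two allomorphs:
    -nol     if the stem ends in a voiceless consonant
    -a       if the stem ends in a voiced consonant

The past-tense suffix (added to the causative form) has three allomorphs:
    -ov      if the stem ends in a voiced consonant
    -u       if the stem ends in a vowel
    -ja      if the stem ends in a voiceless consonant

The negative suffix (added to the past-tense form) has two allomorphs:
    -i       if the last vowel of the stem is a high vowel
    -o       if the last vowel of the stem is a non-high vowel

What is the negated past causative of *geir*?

The final consonant of *geir* is /r/, which is voiced, so the causative suffix is -a, giving *geira*.
Since the final sound of the causative form *geira* is /a/ (a vowel), it takes -u, giving *geirau*.
Since the last vowel of the past-tense form *geirau* is /u/ (a high vowel), it takes -i, giving *geiraui*.

geiraui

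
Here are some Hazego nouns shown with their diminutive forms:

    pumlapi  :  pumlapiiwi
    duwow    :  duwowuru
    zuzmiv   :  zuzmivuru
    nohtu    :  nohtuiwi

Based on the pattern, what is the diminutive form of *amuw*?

amuwuru

Looking at the final sound of each stem: -uru when the stem ends in a consonant (*duwow*, *zuzmiv*); -iwi when the stem ends in a vowel (*pumlapi*, *nohtu*).
*amuw* — final sound /w/ (a consonant) → -uru → *amuwuru*.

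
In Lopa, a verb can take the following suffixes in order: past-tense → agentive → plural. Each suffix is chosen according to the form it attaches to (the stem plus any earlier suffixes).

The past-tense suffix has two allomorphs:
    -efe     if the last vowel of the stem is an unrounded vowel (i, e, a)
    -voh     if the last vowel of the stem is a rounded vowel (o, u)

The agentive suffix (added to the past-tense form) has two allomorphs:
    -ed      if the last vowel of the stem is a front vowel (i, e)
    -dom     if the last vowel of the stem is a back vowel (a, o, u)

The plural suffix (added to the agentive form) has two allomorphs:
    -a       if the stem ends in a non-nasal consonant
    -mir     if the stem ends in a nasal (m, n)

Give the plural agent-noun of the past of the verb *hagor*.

hagorvohdommir

Since the last vowel of *hagor* is /o/ (a rounded vowel), it takes -voh, giving *hagorvoh*.
The past-tense form *hagorvoh*: last vowel = /o/, a back vowel → -dom → *hagorvohdom*.
The final consonant of the agentive form *hagorvohdom* is /m/, which is a nasal, so the plural suffix is -mir, giving *hagorvohdommir*.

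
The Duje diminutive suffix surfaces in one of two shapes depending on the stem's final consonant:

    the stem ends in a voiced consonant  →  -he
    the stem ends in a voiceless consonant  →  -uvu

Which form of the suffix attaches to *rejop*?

*rejop* — final consonant /p/ (voiceless) → -uvu.

-uvu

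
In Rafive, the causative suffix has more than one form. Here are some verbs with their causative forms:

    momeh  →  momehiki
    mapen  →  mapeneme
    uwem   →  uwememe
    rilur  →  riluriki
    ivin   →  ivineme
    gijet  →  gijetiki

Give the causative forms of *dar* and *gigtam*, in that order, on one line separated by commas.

The alternation tracks the final consonant of the stem — -eme when the stem ends in a nasal (*mapen*, *uwem*, *ivin*); -iki when the stem ends in a non-nasal consonant (*momeh*, *rilur*, *gijet*).
Since the final consonant of *dar* is /r/ (non-nasal), it takes -iki, giving *dariki*.
Since the final consonant of *gigtam* is /m/ (a nasal), it takes -eme, giving *gigtameme*.

dariki, gigtameme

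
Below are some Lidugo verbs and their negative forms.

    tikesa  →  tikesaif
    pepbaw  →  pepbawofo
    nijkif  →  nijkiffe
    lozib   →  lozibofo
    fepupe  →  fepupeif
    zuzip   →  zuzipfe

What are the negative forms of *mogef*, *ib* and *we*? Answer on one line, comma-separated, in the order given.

Looking at the final sound of each stem: -fe when the stem ends in a voiceless consonant (*nijkif*, *zuzip*); -ofo when the stem ends in a voiced consonant (*pepbaw*, *lozib*); -if when the stem ends in a vowel (*tikesa*, *fepupe*).
*mogef* — final sound /f/ (a voiceless consonant) → -fe → *mogeffe*.
The final sound of *ib* is /b/, which is a voiced consonant, so the suffix is -ofo, giving *ibofo*.
Since the final sound of *we* is /e/ (a vowel), it takes -if, giving *weif*.

mogeffe, ibofo, weif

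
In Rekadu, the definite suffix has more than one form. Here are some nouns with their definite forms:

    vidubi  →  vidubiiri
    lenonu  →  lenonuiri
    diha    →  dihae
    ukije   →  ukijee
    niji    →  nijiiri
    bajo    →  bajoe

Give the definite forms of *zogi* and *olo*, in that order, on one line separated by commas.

The pattern is height harmony: -iri when the last vowel of the stem is a high vowel (*vidubi*, *lenonu*, *niji*); -e when the last vowel of the stem is a non-high vowel (*diha*, *ukije*, *bajo*).
*zogi* — last vowel /i/ (a high vowel) → -iri → *zogiiri*.
*olo*: last vowel = /o/, a non-high vowel → -e → *oloe*.

zogiiri, oloe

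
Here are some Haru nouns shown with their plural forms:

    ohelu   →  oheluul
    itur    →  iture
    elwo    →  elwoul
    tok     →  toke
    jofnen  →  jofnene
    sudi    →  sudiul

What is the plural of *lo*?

loul

The alternation tracks the final sound of the stem — -e when the stem ends in a consonant (*itur*, *tok*, *jofnen*); -ul when the stem ends in a vowel (*ohelu*, *elwo*, *sudi*).
The final sound of *lo* is /o/, which is a vowel, so the suffix is -ul, giving *loul*.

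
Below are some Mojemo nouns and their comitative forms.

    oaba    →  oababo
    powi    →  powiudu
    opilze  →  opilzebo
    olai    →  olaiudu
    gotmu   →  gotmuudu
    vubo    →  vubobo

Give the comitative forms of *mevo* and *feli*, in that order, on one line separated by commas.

mevobo, feliudu

The pattern is height harmony: -udu when the last vowel of the stem is a high vowel (*powi*, *olai*, *gotmu*); -bo when the last vowel of the stem is a non-high vowel (*oaba*, *opilze*, *vubo*).
The last vowel of *mevo* is /o/, which is a non-high vowel, so the suffix is -bo, giving *mevobo*.
The last vowel of *feli* is /i/, which is a high vowel, so the suffix is -udu, giving *feliudu*.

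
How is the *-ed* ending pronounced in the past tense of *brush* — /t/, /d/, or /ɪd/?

/t/

The stem *brush* ends in a voiceless consonant other than /t/.
The -ed suffix is realized as /ɪd/ after /t, d/; as /t/ after other voiceless consonants; and as /d/ after other voiced sounds.
So -ed on *brush* is pronounced /t/.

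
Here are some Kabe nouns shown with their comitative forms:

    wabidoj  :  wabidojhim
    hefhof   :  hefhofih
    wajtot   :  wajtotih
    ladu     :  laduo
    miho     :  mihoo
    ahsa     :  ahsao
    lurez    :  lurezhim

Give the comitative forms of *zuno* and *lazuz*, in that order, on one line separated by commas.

zunoo, lazuzhim

Looking at the final sound of each stem: -ih when the stem ends in a voiceless consonant (*hefhof*, *wajtot*); -him when the stem ends in a voiced consonant (*wabidoj*, *lurez*); -o when the stem ends in a vowel (*ladu*, *miho*, *ahsa*).
*zuno* — final sound /o/ (a vowel) → -o → *zunoo*.
*lazuz*: final sound = /z/, a voiced consonant → -him → *lazuzhim*.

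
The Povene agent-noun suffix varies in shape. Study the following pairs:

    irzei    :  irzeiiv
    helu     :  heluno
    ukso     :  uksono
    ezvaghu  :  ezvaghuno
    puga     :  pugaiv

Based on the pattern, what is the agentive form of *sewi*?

sewiiv

The pattern is rounding harmony: -no when the last vowel of the stem is a rounded vowel (*helu*, *ukso*, *ezvaghu*); -iv when the last vowel of the stem is an unrounded vowel (*irzei*, *puga*).
Since the last vowel of *sewi* is /i/ (an unrounded vowel), it takes -iv, giving *sewiiv*.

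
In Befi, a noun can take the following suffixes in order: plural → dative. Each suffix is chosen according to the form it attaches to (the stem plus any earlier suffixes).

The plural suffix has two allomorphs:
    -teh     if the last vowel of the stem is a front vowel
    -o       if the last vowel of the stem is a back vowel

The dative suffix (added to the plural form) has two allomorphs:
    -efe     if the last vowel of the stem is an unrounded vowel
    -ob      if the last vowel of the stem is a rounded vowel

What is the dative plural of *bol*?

boloob

*bol*: last vowel = /o/, a back vowel → -o → *bolo*.
The last vowel of the plural form *bolo* is /o/, which is a rounded vowel, so the dative suffix is -ob, giving *boloob*.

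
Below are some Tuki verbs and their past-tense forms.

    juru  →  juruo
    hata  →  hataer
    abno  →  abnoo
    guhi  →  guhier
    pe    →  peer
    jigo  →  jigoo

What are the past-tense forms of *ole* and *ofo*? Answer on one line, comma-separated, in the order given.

oleer, ofoo

The alternation tracks the last vowel of the stem — -o when the last vowel of the stem is a rounded vowel (*juru*, *abno*, *jigo*); -er when the last vowel of the stem is an unrounded vowel (*hata*, *guhi*, *pe*).
*ole* — last vowel /e/ (an unrounded vowel) → -er → *oleer*.
*ofo*: last vowel = /o/, a rounded vowel → -o → *ofoo*.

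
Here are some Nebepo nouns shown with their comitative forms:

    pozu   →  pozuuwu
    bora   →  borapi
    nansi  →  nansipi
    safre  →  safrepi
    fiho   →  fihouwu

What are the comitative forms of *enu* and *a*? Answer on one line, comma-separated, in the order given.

The alternation tracks the last vowel of the stem — -uwu when the last vowel of the stem is a rounded vowel (*pozu*, *fiho*); -pi when the last vowel of the stem is an unrounded vowel (*bora*, *nansi*, *safre*).
*enu* — last vowel /u/ (a rounded vowel) → -uwu → *enuuwu*.
*a* — last vowel /a/ (an unrounded vowel) → -pi → *api*.

enuuwu, api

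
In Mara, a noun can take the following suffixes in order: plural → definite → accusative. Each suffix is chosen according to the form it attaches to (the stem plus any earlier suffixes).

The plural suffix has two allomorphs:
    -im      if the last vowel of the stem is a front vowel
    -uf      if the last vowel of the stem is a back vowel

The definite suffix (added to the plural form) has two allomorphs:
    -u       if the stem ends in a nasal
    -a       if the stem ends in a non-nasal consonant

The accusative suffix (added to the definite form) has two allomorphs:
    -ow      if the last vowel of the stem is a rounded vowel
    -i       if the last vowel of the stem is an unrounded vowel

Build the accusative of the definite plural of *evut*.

evutufai

*evut* — last vowel /u/ (a back vowel) → -uf → *evutuf*.
The plural form *evutuf* — final consonant /f/ (non-nasal) → -a → *evutufa*.
The definite form *evutufa* — last vowel /a/ (an unrounded vowel) → -i → *evutufai*.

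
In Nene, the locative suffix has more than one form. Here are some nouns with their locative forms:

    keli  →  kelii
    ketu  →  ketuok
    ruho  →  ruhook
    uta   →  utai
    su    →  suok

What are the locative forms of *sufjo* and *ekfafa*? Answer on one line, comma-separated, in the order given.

The pattern is rounding harmony: -ok when the last vowel of the stem is a rounded vowel (*ketu*, *ruho*, *su*); -i when the last vowel of the stem is an unrounded vowel (*keli*, *uta*).
Since the last vowel of *sufjo* is /o/ (a rounded vowel), it takes -ok, giving *sufjook*.
*ekfafa* — last vowel /a/ (an unrounded vowel) → -i → *ekfafai*.

sufjook, ekfafai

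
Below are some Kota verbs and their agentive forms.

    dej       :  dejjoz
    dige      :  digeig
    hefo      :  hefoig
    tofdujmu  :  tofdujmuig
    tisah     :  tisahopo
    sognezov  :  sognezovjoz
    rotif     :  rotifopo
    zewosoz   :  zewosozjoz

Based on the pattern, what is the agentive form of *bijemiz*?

bijemizjoz

The alternation tracks the final sound of the stem — -opo when the stem ends in a voiceless consonant (*tisah*, *rotif*); -joz when the stem ends in a voiced consonant (*dej*, *sognezov*, *zewosoz*); -ig when the stem ends in a vowel (*dige*, *hefo*, *tofdujmu*).
*bijemiz*: final sound = /z/, a voiced consonant → -joz → *bijemizjoz*.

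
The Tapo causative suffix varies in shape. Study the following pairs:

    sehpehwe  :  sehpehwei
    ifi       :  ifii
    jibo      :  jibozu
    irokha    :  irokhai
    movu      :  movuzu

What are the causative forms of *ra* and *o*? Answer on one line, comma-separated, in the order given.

rai, ozu

The suffix is conditioned by the last vowel: -zu when the last vowel of the stem is a rounded vowel (*jibo*, *movu*); -i when the last vowel of the stem is an unrounded vowel (*sehpehwe*, *ifi*, *irokha*).
*ra* — last vowel /a/ (an unrounded vowel) → -i → *rai*.
*o*: last vowel = /o/, a rounded vowel → -zu → *ozu*.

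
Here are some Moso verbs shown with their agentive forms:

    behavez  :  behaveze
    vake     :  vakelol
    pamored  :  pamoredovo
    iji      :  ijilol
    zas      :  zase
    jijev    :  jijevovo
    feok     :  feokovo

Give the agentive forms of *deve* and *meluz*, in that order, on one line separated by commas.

develol, meluze

The suffix is conditioned by the final sound: -e when the stem ends in a sibilant (*behavez*, *zas*); -ovo when the stem ends in a non-sibilant consonant (*pamored*, *jijev*, *feok*); -lol when the stem ends in a vowel (*vake*, *iji*).
*deve* — final sound /e/ (a vowel) → -lol → *develol*.
Since the final sound of *meluz* is /z/ (a sibilant), it takes -e, giving *meluze*.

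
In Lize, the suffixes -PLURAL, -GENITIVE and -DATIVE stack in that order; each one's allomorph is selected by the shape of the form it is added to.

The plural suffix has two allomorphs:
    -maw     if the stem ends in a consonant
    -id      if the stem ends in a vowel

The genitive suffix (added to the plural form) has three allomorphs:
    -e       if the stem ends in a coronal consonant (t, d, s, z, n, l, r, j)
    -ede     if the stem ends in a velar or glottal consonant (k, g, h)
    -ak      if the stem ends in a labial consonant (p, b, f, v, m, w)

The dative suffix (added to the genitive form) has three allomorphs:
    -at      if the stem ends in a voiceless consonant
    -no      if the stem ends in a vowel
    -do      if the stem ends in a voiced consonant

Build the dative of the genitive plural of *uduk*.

*uduk*: final sound = /k/, a consonant → -maw → *udukmaw*.
The plural form *udukmaw*: final consonant = /w/, labial → -ak → *udukmawak*.
The final sound of the genitive form *udukmawak* is /k/, which is a voiceless consonant, so the dative suffix is -at, giving *udukmawakat*.

udukmawakat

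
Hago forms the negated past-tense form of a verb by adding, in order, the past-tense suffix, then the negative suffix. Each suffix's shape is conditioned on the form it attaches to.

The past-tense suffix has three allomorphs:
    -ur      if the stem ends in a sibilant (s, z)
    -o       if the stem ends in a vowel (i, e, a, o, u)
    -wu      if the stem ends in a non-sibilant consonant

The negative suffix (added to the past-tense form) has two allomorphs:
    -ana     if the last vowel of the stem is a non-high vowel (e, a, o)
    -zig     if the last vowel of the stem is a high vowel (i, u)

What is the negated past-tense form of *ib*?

*ib*: final sound = /b/, a non-sibilant consonant → -wu → *ibwu*.
The past-tense form *ibwu*: last vowel = /u/, a high vowel → -zig → *ibwuzig*.

ibwuzig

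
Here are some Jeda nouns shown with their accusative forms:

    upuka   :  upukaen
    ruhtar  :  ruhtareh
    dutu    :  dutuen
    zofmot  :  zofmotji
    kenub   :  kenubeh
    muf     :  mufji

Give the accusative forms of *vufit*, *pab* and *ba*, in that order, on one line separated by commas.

The alternation tracks the final sound of the stem — -ji when the stem ends in a voiceless consonant (*zofmot*, *muf*); -eh when the stem ends in a voiced consonant (*ruhtar*, *kenub*); -en when the stem ends in a vowel (*upuka*, *dutu*).
The final sound of *vufit* is /t/, which is a voiceless consonant, so the suffix is -ji, giving *vufitji*.
*pab* — final sound /b/ (a voiced consonant) → -eh → *pabeh*.
The final sound of *ba* is /a/, which is a vowel, so the suffix is -en, giving *baen*.

vufitji, pabeh, baen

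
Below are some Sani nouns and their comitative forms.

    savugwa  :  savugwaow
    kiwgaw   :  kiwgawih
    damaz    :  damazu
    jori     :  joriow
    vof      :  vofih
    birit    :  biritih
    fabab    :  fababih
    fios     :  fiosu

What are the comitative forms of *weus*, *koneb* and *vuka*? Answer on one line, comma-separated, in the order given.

weusu, konebih, vukaow

The suffix is conditioned by the final sound: -u when the stem ends in a sibilant (*damaz*, *fios*); -ih when the stem ends in a non-sibilant consonant (*kiwgaw*, *vof*, *birit*, *fabab*); -ow when the stem ends in a vowel (*savugwa*, *jori*).
Since the final sound of *weus* is /s/ (a sibilant), it takes -u, giving *weusu*.
*koneb* — final sound /b/ (a non-sibilant consonant) → -ih → *konebih*.
The final sound of *vuka* is /a/, which is a vowel, so the suffix is -ow, giving *vukaow*.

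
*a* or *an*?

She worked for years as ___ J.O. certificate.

The indefinite article is chosen by the initial *sound* of the following word, not its spelling.
The initialism *J.O.* is read letter by letter; the first letter, J, is pronounced /dʒeɪ/, which begins with a consonant sound.
So the article is *a*: She worked for years as a J.O. certificate.

a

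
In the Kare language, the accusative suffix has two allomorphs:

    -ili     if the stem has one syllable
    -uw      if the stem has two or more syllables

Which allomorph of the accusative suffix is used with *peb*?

-ili

With one syllable, *peb* takes -ili.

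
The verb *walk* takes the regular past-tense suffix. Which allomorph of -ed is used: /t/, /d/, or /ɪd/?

/t/

The stem *walk* ends in a voiceless consonant other than /t/.
The -ed suffix is realized as /ɪd/ after /t, d/; as /t/ after other voiceless consonants; and as /d/ after other voiced sounds.
So -ed on *walk* is pronounced /t/.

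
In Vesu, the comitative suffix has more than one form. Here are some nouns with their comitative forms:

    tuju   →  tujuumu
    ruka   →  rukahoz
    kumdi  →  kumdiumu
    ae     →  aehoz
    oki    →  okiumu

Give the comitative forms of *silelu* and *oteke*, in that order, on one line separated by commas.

The pattern is height harmony: -umu when the last vowel of the stem is a high vowel (*tuju*, *kumdi*, *oki*); -hoz when the last vowel of the stem is a non-high vowel (*ruka*, *ae*).
Since the last vowel of *silelu* is /u/ (a high vowel), it takes -umu, giving *sileluumu*.
Since the last vowel of *oteke* is /e/ (a non-high vowel), it takes -hoz, giving *otekehoz*.

sileluumu, otekehoz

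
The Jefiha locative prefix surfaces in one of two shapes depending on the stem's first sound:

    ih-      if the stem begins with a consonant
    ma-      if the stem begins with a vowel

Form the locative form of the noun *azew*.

maazew

Since the first sound of *azew* is /a/ (a vowel), it takes ma-, giving *maazew*.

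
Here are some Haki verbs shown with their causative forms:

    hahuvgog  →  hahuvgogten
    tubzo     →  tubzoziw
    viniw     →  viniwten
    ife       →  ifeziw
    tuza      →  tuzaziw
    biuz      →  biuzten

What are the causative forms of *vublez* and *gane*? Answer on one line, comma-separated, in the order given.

vublezten, ganeziw

Looking at the final sound of each stem: -ten when the stem ends in a consonant (*hahuvgog*, *viniw*, *biuz*); -ziw when the stem ends in a vowel (*tubzo*, *ife*, *tuza*).
Since the final sound of *vublez* is /z/ (a consonant), it takes -ten, giving *vublezten*.
Since the final sound of *gane* is /e/ (a vowel), it takes -ziw, giving *ganeziw*.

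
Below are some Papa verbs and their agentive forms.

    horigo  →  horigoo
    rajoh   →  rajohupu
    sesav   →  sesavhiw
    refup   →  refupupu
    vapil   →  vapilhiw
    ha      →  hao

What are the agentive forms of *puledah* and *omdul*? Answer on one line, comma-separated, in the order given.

Looking at the final sound of each stem: -upu when the stem ends in a voiceless consonant (*rajoh*, *refup*); -hiw when the stem ends in a voiced consonant (*sesav*, *vapil*); -o when the stem ends in a vowel (*horigo*, *ha*).
*puledah* — final sound /h/ (a voiceless consonant) → -upu → *puledahupu*.
The final sound of *omdul* is /l/, which is a voiced consonant, so the suffix is -hiw, giving *omdulhiw*.

puledahupu, omdulhiw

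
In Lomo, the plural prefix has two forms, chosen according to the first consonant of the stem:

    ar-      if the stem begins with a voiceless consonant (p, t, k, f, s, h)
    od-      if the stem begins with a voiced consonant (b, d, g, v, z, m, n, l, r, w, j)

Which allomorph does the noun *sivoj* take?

ar-

*sivoj* — first consonant /s/ (voiceless) → ar-.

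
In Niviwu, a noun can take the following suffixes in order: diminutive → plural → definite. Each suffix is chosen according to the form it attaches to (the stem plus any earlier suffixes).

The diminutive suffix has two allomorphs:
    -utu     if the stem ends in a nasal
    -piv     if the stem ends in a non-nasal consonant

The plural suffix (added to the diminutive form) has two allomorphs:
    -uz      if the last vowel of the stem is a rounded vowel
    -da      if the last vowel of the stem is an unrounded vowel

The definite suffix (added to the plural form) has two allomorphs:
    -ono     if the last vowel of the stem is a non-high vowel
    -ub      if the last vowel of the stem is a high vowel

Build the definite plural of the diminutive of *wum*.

wumutuuzub

*wum* — final consonant /m/ (a nasal) → -utu → *wumutu*.
The last vowel of the diminutive form *wumutu* is /u/, which is a rounded vowel, so the plural suffix is -uz, giving *wumutuuz*.
The last vowel of the plural form *wumutuuz* is /u/, which is a high vowel, so the definite suffix is -ub, giving *wumutuuzub*.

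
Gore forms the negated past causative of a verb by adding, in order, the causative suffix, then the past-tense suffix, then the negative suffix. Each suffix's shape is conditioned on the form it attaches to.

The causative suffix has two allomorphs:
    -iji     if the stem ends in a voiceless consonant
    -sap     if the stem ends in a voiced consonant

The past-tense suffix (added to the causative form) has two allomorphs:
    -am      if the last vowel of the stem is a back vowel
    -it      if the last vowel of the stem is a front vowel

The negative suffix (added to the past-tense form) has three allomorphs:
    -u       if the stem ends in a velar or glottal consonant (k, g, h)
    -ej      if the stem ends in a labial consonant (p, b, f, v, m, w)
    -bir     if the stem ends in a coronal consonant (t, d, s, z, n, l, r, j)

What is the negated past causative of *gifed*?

gifedsapamej

The final consonant of *gifed* is /d/, which is voiced, so the causative suffix is -sap, giving *gifedsap*.
Since the last vowel of the causative form *gifedsap* is /a/ (a back vowel), it takes -am, giving *gifedsapam*.
The final consonant of the past-tense form *gifedsapam* is /m/, which is labial, so the negative suffix is -ej, giving *gifedsapamej*.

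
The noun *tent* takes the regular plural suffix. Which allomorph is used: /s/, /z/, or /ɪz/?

/s/

The stem *tent* ends in a voiceless non-sibilant consonant.
The plural suffix surfaces as /ɪz/ after sibilants, /s/ after other voiceless consonants, and /z/ after other voiced sounds.
So the plural -s on *tent* is pronounced /s/.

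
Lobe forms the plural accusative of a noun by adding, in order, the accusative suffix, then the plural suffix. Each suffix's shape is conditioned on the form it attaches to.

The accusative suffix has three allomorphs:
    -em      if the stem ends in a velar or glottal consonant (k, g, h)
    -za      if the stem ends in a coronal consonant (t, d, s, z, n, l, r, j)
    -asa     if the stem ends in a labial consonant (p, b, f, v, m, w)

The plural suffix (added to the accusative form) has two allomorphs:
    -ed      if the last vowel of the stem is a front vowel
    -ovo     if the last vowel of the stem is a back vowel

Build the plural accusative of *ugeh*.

ugehemed

*ugeh* — final consonant /h/ (velar/glottal) → -em → *ugehem*.
Since the last vowel of the accusative form *ugehem* is /e/ (a front vowel), it takes -ed, giving *ugehemed*.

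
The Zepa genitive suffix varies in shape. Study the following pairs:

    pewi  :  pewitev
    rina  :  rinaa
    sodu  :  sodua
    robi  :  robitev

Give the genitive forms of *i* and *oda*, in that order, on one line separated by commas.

itev, odaa

The suffix is conditioned by the last vowel: -tev when the last vowel of the stem is a front vowel (*pewi*, *robi*); -a when the last vowel of the stem is a back vowel (*rina*, *sodu*).
*i*: last vowel = /i/, a front vowel → -tev → *itev*.
*oda* — last vowel /a/ (a back vowel) → -a → *odaa*.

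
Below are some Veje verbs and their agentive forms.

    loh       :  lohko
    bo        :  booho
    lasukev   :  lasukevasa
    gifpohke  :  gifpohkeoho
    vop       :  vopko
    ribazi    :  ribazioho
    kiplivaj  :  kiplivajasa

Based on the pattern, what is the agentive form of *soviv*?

sovivasa

The pattern is voicing of the final sound: -ko when the stem ends in a voiceless consonant (*loh*, *vop*); -asa when the stem ends in a voiced consonant (*lasukev*, *kiplivaj*); -oho when the stem ends in a vowel (*bo*, *gifpohke*, *ribazi*).
Since the final sound of *soviv* is /v/ (a voiced consonant), it takes -asa, giving *sovivasa*.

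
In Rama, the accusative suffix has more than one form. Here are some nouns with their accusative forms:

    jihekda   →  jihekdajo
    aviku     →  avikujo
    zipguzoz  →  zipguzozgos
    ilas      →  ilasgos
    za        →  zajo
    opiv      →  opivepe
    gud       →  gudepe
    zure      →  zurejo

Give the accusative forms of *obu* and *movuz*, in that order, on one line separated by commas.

The suffix is conditioned by the final sound: -gos when the stem ends in a sibilant (*zipguzoz*, *ilas*); -epe when the stem ends in a non-sibilant consonant (*opiv*, *gud*); -jo when the stem ends in a vowel (*jihekda*, *aviku*, *za*, *zure*).
*obu* — final sound /u/ (a vowel) → -jo → *obujo*.
Since the final sound of *movuz* is /z/ (a sibilant), it takes -gos, giving *movuzgos*.

obujo, movuzgos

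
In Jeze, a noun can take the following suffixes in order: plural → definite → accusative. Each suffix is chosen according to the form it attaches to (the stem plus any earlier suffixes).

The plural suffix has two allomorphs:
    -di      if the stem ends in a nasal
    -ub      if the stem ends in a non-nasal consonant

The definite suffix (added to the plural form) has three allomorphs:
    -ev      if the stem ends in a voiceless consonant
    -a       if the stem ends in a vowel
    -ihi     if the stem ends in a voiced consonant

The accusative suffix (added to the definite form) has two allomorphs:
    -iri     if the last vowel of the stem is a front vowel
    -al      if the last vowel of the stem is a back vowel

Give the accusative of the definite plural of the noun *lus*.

*lus* — final consonant /s/ (non-nasal) → -ub → *lusub*.
The plural form *lusub* — final sound /b/ (a voiced consonant) → -ihi → *lusubihi*.
Since the last vowel of the definite form *lusubihi* is /i/ (a front vowel), it takes -iri, giving *lusubihiiri*.

lusubihiiri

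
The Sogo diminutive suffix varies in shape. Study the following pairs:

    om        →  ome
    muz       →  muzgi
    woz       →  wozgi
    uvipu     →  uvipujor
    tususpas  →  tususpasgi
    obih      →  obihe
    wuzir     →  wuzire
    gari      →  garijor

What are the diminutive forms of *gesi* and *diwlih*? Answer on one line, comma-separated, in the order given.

The alternation tracks the final sound of the stem — -gi when the stem ends in a sibilant (*muz*, *woz*, *tususpas*); -e when the stem ends in a non-sibilant consonant (*om*, *obih*, *wuzir*); -jor when the stem ends in a vowel (*uvipu*, *gari*).
*gesi* — final sound /i/ (a vowel) → -jor → *gesijor*.
The final sound of *diwlih* is /h/, which is a non-sibilant consonant, so the suffix is -e, giving *diwlihe*.

gesijor, diwlihe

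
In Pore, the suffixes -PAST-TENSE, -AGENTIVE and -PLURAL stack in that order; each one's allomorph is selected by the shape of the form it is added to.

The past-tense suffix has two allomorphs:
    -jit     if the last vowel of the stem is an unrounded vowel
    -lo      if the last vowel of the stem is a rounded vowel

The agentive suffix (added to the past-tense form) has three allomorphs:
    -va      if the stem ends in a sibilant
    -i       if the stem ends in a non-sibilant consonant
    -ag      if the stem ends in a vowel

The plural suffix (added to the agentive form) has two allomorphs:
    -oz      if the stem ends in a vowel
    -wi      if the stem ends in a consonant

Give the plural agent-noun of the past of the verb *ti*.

tijitioz

The last vowel of *ti* is /i/, which is an unrounded vowel, so the past-tense suffix is -jit, giving *tijit*.
Since the final sound of the past-tense form *tijit* is /t/ (a non-sibilant consonant), it takes -i, giving *tijiti*.
The agentive form *tijiti*: final sound = /i/, a vowel → -oz → *tijitioz*.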